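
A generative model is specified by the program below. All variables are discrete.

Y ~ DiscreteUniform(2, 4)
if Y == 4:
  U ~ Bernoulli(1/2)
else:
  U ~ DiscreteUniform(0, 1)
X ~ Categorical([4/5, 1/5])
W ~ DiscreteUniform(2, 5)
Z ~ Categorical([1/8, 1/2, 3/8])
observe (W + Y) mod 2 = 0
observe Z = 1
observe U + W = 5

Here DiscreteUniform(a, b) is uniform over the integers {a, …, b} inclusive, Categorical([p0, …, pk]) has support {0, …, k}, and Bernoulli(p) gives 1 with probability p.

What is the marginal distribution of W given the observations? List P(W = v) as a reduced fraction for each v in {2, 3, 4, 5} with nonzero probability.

P(W=4) = 2/3, P(W=5) = 1/3

Enumerate traces; 6 have nonzero weight after conditioning:
  (Y=2, U=1, X=0, W=4, Z=1) weight 1/60
  (Y=2, U=1, X=1, W=4, Z=1) weight 1/240
  (Y=3, U=0, X=0, W=5, Z=1) weight 1/60
  (Y=3, U=0, X=1, W=5, Z=1) weight 1/240
  (Y=4, U=1, X=0, W=4, Z=1) weight 1/60
  (Y=4, U=1, X=1, W=4, Z=1) weight 1/240
Group by W:
  weight(W=4) = 1/24
  weight(W=5) = 1/48
Total weight = 1/24 + 1/48 = 1/16
P(W=4 | obs) = 1/24 / 1/16 = 2/3
P(W=5 | obs) = 1/48 / 1/16 = 1/3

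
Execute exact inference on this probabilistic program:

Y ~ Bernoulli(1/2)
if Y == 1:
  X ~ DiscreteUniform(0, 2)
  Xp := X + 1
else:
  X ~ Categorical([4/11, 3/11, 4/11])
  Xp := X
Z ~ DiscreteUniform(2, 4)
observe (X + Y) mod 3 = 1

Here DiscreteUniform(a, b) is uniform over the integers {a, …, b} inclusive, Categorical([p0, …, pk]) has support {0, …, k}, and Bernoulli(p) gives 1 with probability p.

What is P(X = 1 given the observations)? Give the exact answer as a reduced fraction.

P(X = 1 | obs) = 9/20

Enumerate traces; 6 have nonzero weight after conditioning:
  (Y=0, X=1, Z=2) weight 1/22
  (Y=0, X=1, Z=3) weight 1/22
  (Y=0, X=1, Z=4) weight 1/22
  (Y=1, X=0, Z=2) weight 1/18
  (Y=1, X=0, Z=3) weight 1/18
  (Y=1, X=0, Z=4) weight 1/18
Group by X:
  weight(X=0) = 1/6
  weight(X=1) = 3/22
Total weight = 1/6 + 3/22 = 10/33
P(X=0 | obs) = 1/6 / 10/33 = 11/20
P(X=1 | obs) = 3/22 / 10/33 = 9/20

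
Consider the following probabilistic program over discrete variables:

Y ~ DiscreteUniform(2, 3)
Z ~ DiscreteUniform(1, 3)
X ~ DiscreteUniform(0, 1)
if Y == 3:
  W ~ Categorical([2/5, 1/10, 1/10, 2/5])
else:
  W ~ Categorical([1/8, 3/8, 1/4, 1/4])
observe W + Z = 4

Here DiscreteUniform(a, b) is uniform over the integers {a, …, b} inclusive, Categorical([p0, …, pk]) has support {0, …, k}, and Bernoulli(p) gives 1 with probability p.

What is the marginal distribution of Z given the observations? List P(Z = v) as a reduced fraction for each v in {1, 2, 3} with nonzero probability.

Enumerate traces; 12 have nonzero weight after conditioning:
  (Y=2, Z=1, X=0, W=3) weight 1/48
  (Y=2, Z=1, X=1, W=3) weight 1/48
  (Y=2, Z=2, X=0, W=2) weight 1/48
  (Y=2, Z=2, X=1, W=2) weight 1/48
  (Y=2, Z=3, X=0, W=1) weight 1/32
  (Y=2, Z=3, X=1, W=1) weight 1/32
  (Y=3, Z=1, X=0, W=3) weight 1/30
  (Y=3, Z=1, X=1, W=3) weight 1/30
  … 4 more
Group by Z:
  weight(Z=1) = 13/120
  weight(Z=2) = 7/120
  weight(Z=3) = 19/240
Total weight = 13/120 + 7/120 + 19/240 = 59/240
P(Z=1 | obs) = 13/120 / 59/240 = 26/59
P(Z=2 | obs) = 7/120 / 59/240 = 14/59
P(Z=3 | obs) = 19/240 / 59/240 = 19/59

P(Z=1) = 26/59, P(Z=2) = 14/59, P(Z=3) = 19/59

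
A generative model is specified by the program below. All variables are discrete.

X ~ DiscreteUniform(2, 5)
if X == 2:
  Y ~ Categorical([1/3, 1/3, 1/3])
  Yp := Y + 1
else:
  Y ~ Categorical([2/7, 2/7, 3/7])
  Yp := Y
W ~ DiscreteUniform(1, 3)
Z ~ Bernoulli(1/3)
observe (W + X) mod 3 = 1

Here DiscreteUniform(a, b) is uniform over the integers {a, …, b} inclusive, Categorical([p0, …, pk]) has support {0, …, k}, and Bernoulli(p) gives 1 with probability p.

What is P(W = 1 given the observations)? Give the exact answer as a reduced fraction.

Enumerate traces; 24 have nonzero weight after conditioning:
  (X=2, Y=0, W=2, Z=0) weight 1/54
  (X=2, Y=0, W=2, Z=1) weight 1/108
  (X=2, Y=1, W=2, Z=0) weight 1/54
  (X=2, Y=1, W=2, Z=1) weight 1/108
  (X=2, Y=2, W=2, Z=0) weight 1/54
  (X=2, Y=2, W=2, Z=1) weight 1/108
  (X=3, Y=0, W=1, Z=0) weight 1/63
  (X=3, Y=0, W=1, Z=1) weight 1/126
  (X=4, Y=0, W=3, Z=0) weight 1/63
  … 15 more
Group by W:
  weight(W=1) = 1/12
  weight(W=2) = 1/6
  weight(W=3) = 1/12
Total weight = 1/12 + 1/6 + 1/12 = 1/3
P(W=1 | obs) = 1/12 / 1/3 = 1/4
P(W=2 | obs) = 1/6 / 1/3 = 1/2
P(W=3 | obs) = 1/12 / 1/3 = 1/4

P(W = 1 | obs) = 1/4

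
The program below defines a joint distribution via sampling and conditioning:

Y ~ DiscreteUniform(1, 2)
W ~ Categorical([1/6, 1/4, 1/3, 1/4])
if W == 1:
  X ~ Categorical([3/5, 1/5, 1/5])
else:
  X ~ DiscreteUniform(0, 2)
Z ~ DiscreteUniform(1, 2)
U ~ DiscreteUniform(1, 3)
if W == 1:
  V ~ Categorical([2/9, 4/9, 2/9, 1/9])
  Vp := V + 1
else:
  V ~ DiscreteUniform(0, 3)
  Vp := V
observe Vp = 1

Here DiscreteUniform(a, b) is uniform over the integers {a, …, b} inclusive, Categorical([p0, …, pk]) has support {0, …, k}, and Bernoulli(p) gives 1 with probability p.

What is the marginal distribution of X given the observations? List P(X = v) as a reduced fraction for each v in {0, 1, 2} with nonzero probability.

P(X=0) = 69/175, P(X=1) = 53/175, P(X=2) = 53/175

Enumerate traces; 144 have nonzero weight after conditioning:
  (Y=1, W=0, X=0, Z=1, U=1, V=1) weight 1/864
  (Y=1, W=0, X=0, Z=1, U=2, V=1) weight 1/864
  (Y=1, W=0, X=0, Z=1, U=3, V=1) weight 1/864
  (Y=1, W=0, X=0, Z=2, U=1, V=1) weight 1/864
  (Y=1, W=0, X=0, Z=2, U=2, V=1) weight 1/864
  (Y=1, W=0, X=0, Z=2, U=3, V=1) weight 1/864
  (Y=1, W=0, X=1, Z=1, U=1, V=1) weight 1/864
  (Y=1, W=0, X=1, Z=1, U=2, V=1) weight 1/864
  (Y=1, W=0, X=2, Z=1, U=1, V=1) weight 1/864
  … 135 more
Group by X:
  weight(X=0) = 23/240
  weight(X=1) = 53/720
  weight(X=2) = 53/720
Total weight = 23/240 + 53/720 + 53/720 = 35/144
P(X=0 | obs) = 23/240 / 35/144 = 69/175
P(X=1 | obs) = 53/720 / 35/144 = 53/175
P(X=2 | obs) = 53/720 / 35/144 = 53/175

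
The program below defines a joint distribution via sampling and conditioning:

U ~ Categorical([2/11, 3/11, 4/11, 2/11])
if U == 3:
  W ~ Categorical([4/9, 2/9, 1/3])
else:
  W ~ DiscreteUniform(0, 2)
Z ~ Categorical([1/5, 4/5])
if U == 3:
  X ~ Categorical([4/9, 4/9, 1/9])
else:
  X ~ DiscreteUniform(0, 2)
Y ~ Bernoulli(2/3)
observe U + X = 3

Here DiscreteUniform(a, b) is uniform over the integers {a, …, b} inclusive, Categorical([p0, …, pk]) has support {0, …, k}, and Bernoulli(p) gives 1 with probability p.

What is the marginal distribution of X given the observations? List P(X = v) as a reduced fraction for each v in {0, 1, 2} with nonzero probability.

Enumerate traces; 36 have nonzero weight after conditioning:
  (U=1, W=0, Z=0, X=2, Y=0) weight 1/495
  (U=1, W=0, Z=0, X=2, Y=1) weight 2/495
  (U=1, W=0, Z=1, X=2, Y=0) weight 4/495
  (U=1, W=0, Z=1, X=2, Y=1) weight 8/495
  (U=1, W=1, Z=0, X=2, Y=0) weight 1/495
  (U=1, W=1, Z=0, X=2, Y=1) weight 2/495
  (U=1, W=1, Z=1, X=2, Y=0) weight 4/495
  (U=1, W=1, Z=1, X=2, Y=1) weight 8/495
  (U=2, W=0, Z=0, X=1, Y=0) weight 4/1485
  (U=3, W=0, Z=0, X=0, Y=0) weight 32/13365
  … 26 more
Group by X:
  weight(X=0) = 8/99
  weight(X=1) = 4/33
  weight(X=2) = 1/11
Total weight = 8/99 + 4/33 + 1/11 = 29/99
P(X=0 | obs) = 8/99 / 29/99 = 8/29
P(X=1 | obs) = 4/33 / 29/99 = 12/29
P(X=2 | obs) = 1/11 / 29/99 = 9/29

P(X=0) = 8/29, P(X=1) = 12/29, P(X=2) = 9/29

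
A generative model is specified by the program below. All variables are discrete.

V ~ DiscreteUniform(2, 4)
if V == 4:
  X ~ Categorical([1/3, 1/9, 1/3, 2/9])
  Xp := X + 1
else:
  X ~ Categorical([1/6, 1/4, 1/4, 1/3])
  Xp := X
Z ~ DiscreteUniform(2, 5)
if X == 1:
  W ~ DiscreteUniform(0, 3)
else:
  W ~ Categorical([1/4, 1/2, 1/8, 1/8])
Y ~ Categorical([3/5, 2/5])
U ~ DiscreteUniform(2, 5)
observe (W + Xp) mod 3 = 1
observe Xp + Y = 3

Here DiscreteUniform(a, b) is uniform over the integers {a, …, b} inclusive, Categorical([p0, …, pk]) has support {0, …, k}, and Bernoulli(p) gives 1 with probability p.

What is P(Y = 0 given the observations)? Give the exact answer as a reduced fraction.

Enumerate traces; 96 have nonzero weight after conditioning:
  (V=2, X=2, Z=2, W=2, Y=1, U=2) weight 1/3840
  (V=2, X=2, Z=2, W=2, Y=1, U=3) weight 1/3840
  (V=2, X=2, Z=2, W=2, Y=1, U=4) weight 1/3840
  (V=2, X=2, Z=2, W=2, Y=1, U=5) weight 1/3840
  (V=2, X=2, Z=3, W=2, Y=1, U=2) weight 1/3840
  (V=2, X=2, Z=3, W=2, Y=1, U=3) weight 1/3840
  (V=2, X=2, Z=3, W=2, Y=1, U=4) weight 1/3840
  (V=2, X=2, Z=3, W=2, Y=1, U=5) weight 1/3840
  (V=2, X=3, Z=2, W=1, Y=0, U=2) weight 1/480
  … 87 more
Group by Y:
  weight(Y=0) = 1/10
  weight(Y=1) = 13/1080
Total weight = 1/10 + 13/1080 = 121/1080
P(Y=0 | obs) = 1/10 / 121/1080 = 108/121
P(Y=1 | obs) = 13/1080 / 121/1080 = 13/121

P(Y = 0 | obs) = 108/121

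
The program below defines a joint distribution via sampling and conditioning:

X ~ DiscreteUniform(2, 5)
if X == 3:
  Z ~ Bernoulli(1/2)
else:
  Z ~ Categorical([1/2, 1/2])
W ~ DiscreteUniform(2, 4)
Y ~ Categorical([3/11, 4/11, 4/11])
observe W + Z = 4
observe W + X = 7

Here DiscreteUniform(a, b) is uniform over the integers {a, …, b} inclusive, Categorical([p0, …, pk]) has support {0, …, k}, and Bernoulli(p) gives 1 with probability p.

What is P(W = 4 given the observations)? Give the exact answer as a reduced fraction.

Enumerate traces; 6 have nonzero weight after conditioning:
  (X=3, Z=0, W=4, Y=0) weight 1/88
  (X=3, Z=0, W=4, Y=1) weight 1/66
  (X=3, Z=0, W=4, Y=2) weight 1/66
  (X=4, Z=1, W=3, Y=0) weight 1/88
  (X=4, Z=1, W=3, Y=1) weight 1/66
  (X=4, Z=1, W=3, Y=2) weight 1/66
Group by W:
  weight(W=3) = 1/24
  weight(W=4) = 1/24
Total weight = 1/24 + 1/24 = 1/12
P(W=3 | obs) = 1/24 / 1/12 = 1/2
P(W=4 | obs) = 1/24 / 1/12 = 1/2

P(W = 4 | obs) = 1/2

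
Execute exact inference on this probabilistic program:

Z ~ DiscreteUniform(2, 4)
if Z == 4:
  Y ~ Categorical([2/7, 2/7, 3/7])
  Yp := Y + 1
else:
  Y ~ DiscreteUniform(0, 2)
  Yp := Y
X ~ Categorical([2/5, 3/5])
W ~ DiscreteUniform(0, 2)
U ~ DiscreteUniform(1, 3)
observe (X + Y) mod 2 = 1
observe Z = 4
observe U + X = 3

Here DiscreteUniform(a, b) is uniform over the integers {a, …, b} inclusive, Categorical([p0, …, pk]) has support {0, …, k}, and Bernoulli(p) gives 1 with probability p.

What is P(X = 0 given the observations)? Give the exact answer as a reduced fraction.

Enumerate traces; 9 have nonzero weight after conditioning:
  (Z=4, Y=0, X=1, W=0, U=2) weight 2/315
  (Z=4, Y=0, X=1, W=1, U=2) weight 2/315
  (Z=4, Y=0, X=1, W=2, U=2) weight 2/315
  (Z=4, Y=1, X=0, W=0, U=3) weight 4/945
  (Z=4, Y=1, X=0, W=1, U=3) weight 4/945
  (Z=4, Y=1, X=0, W=2, U=3) weight 4/945
  (Z=4, Y=2, X=1, W=0, U=2) weight 1/105
  (Z=4, Y=2, X=1, W=1, U=2) weight 1/105
  … 1 more
Group by X:
  weight(X=0) = 4/315
  weight(X=1) = 1/21
Total weight = 4/315 + 1/21 = 19/315
P(X=0 | obs) = 4/315 / 19/315 = 4/19
P(X=1 | obs) = 1/21 / 19/315 = 15/19

P(X = 0 | obs) = 4/19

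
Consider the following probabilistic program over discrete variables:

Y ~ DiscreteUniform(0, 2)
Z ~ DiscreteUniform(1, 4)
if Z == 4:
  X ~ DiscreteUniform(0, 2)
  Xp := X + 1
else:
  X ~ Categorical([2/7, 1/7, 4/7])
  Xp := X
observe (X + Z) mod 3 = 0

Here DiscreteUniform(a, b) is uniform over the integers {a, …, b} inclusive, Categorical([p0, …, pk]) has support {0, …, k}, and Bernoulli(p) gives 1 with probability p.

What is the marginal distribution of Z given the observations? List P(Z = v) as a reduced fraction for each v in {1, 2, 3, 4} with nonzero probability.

P(Z=1) = 3/7, P(Z=2) = 3/28, P(Z=3) = 3/14, P(Z=4) = 1/4

Enumerate traces; 12 have nonzero weight after conditioning:
  (Y=0, Z=1, X=2) weight 1/21
  (Y=0, Z=2, X=1) weight 1/84
  (Y=0, Z=3, X=0) weight 1/42
  (Y=0, Z=4, X=2) weight 1/36
  (Y=1, Z=1, X=2) weight 1/21
  (Y=1, Z=2, X=1) weight 1/84
  (Y=1, Z=3, X=0) weight 1/42
  (Y=1, Z=4, X=2) weight 1/36
  … 4 more
Group by Z:
  weight(Z=1) = 1/7
  weight(Z=2) = 1/28
  weight(Z=3) = 1/14
  weight(Z=4) = 1/12
Total weight = 1/7 + 1/28 + 1/14 + 1/12 = 1/3
P(Z=1 | obs) = 1/7 / 1/3 = 3/7
P(Z=2 | obs) = 1/28 / 1/3 = 3/28
P(Z=3 | obs) = 1/14 / 1/3 = 3/14
P(Z=4 | obs) = 1/12 / 1/3 = 1/4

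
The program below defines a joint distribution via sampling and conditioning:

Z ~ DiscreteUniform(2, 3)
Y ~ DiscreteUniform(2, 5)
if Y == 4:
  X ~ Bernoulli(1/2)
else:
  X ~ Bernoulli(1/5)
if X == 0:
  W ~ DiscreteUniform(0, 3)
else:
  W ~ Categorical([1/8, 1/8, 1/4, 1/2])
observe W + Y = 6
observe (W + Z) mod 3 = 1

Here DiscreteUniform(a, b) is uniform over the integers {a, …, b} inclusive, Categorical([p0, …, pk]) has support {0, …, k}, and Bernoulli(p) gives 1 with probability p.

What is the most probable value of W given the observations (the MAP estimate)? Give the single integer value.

Enumerate traces; 4 have nonzero weight after conditioning:
  (Z=2, Y=4, X=0, W=2) weight 1/64
  (Z=2, Y=4, X=1, W=2) weight 1/64
  (Z=3, Y=5, X=0, W=1) weight 1/40
  (Z=3, Y=5, X=1, W=1) weight 1/320
Group by W:
  weight(W=1) = 9/320
  weight(W=2) = 1/32
Total weight = 9/320 + 1/32 = 19/320
P(W=1 | obs) = 9/320 / 19/320 = 9/19
P(W=2 | obs) = 1/32 / 19/320 = 10/19
argmax = 2

argmax_v P(W = v | obs) = 2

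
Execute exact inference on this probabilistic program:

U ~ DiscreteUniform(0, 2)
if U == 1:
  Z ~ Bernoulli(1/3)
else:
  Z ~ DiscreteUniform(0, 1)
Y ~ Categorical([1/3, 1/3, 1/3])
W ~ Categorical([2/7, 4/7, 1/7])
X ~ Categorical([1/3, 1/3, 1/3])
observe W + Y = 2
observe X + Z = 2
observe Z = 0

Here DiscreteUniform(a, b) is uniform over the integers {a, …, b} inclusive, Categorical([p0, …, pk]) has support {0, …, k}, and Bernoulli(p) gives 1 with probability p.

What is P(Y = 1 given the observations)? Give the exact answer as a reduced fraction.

Enumerate traces; 9 have nonzero weight after conditioning:
  (U=0, Z=0, Y=0, W=2, X=2) weight 1/378
  (U=0, Z=0, Y=1, W=1, X=2) weight 2/189
  (U=0, Z=0, Y=2, W=0, X=2) weight 1/189
  (U=1, Z=0, Y=0, W=2, X=2) weight 2/567
  (U=1, Z=0, Y=1, W=1, X=2) weight 8/567
  (U=1, Z=0, Y=2, W=0, X=2) weight 4/567
  (U=2, Z=0, Y=0, W=2, X=2) weight 1/378
  (U=2, Z=0, Y=1, W=1, X=2) weight 2/189
  … 1 more
Group by Y:
  weight(Y=0) = 5/567
  weight(Y=1) = 20/567
  weight(Y=2) = 10/567
Total weight = 5/567 + 20/567 + 10/567 = 5/81
P(Y=0 | obs) = 5/567 / 5/81 = 1/7
P(Y=1 | obs) = 20/567 / 5/81 = 4/7
P(Y=2 | obs) = 10/567 / 5/81 = 2/7

P(Y = 1 | obs) = 4/7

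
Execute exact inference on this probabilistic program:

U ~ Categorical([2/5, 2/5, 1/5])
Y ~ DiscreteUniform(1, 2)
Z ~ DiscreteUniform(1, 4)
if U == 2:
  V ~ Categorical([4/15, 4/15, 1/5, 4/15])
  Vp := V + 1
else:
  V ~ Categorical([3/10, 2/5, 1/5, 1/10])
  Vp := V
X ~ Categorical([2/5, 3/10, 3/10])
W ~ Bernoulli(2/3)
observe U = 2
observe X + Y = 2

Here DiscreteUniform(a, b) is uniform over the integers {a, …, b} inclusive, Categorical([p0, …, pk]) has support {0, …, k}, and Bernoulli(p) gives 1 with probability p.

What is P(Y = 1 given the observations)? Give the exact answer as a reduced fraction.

P(Y = 1 | obs) = 3/7

Enumerate traces; 64 have nonzero weight after conditioning:
  (U=2, Y=1, Z=1, V=0, X=1, W=0) weight 1/1500
  (U=2, Y=1, Z=1, V=0, X=1, W=1) weight 1/750
  (U=2, Y=1, Z=1, V=1, X=1, W=0) weight 1/1500
  (U=2, Y=1, Z=1, V=1, X=1, W=1) weight 1/750
  (U=2, Y=1, Z=1, V=2, X=1, W=0) weight 1/2000
  (U=2, Y=1, Z=1, V=2, X=1, W=1) weight 1/1000
  (U=2, Y=1, Z=1, V=3, X=1, W=0) weight 1/1500
  (U=2, Y=1, Z=1, V=3, X=1, W=1) weight 1/750
  (U=2, Y=2, Z=1, V=0, X=0, W=0) weight 1/1125
  … 55 more
Group by Y:
  weight(Y=1) = 3/100
  weight(Y=2) = 1/25
Total weight = 3/100 + 1/25 = 7/100
P(Y=1 | obs) = 3/100 / 7/100 = 3/7
P(Y=2 | obs) = 1/25 / 7/100 = 4/7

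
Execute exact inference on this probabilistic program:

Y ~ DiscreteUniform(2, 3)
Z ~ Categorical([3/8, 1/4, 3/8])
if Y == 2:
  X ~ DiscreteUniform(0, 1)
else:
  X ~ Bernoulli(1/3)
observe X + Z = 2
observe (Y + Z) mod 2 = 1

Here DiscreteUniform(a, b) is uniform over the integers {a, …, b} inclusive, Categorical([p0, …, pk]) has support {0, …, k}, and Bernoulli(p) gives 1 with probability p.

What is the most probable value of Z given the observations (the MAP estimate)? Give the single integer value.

Enumerate traces; 2 have nonzero weight after conditioning:
  (Y=2, Z=1, X=1) weight 1/16
  (Y=3, Z=2, X=0) weight 1/8
Group by Z:
  weight(Z=1) = 1/16
  weight(Z=2) = 1/8
Total weight = 1/16 + 1/8 = 3/16
P(Z=1 | obs) = 1/16 / 3/16 = 1/3
P(Z=2 | obs) = 1/8 / 3/16 = 2/3
argmax = 2

argmax_v P(Z = v | obs) = 2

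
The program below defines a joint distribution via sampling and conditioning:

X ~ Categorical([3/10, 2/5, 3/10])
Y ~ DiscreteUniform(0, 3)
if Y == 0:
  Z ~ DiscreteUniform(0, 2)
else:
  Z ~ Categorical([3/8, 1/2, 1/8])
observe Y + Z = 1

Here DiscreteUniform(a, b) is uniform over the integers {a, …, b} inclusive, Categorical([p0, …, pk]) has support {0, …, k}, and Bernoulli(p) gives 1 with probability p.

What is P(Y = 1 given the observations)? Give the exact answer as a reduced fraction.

P(Y = 1 | obs) = 9/17

Enumerate traces; 6 have nonzero weight after conditioning:
  (X=0, Y=0, Z=1) weight 1/40
  (X=0, Y=1, Z=0) weight 9/320
  (X=1, Y=0, Z=1) weight 1/30
  (X=1, Y=1, Z=0) weight 3/80
  (X=2, Y=0, Z=1) weight 1/40
  (X=2, Y=1, Z=0) weight 9/320
Group by Y:
  weight(Y=0) = 1/12
  weight(Y=1) = 3/32
Total weight = 1/12 + 3/32 = 17/96
P(Y=0 | obs) = 1/12 / 17/96 = 8/17
P(Y=1 | obs) = 3/32 / 17/96 = 9/17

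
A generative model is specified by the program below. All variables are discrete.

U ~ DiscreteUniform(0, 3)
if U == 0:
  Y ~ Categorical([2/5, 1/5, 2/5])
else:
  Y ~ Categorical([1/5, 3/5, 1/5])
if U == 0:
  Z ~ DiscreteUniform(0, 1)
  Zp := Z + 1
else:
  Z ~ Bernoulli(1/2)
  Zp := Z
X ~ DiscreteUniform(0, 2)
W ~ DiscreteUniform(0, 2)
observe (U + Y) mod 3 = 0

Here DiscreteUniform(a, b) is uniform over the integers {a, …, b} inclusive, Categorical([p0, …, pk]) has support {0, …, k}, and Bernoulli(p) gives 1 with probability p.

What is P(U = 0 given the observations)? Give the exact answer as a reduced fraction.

P(U = 0 | obs) = 2/7

Enumerate traces; 72 have nonzero weight after conditioning:
  (U=0, Y=0, Z=0, X=0, W=0) weight 1/180
  (U=0, Y=0, Z=0, X=0, W=1) weight 1/180
  (U=0, Y=0, Z=0, X=0, W=2) weight 1/180
  (U=0, Y=0, Z=0, X=1, W=0) weight 1/180
  (U=0, Y=0, Z=0, X=1, W=1) weight 1/180
  (U=0, Y=0, Z=0, X=1, W=2) weight 1/180
  (U=0, Y=0, Z=0, X=2, W=0) weight 1/180
  (U=0, Y=0, Z=0, X=2, W=1) weight 1/180
  (U=1, Y=2, Z=0, X=0, W=0) weight 1/360
  (U=2, Y=1, Z=0, X=0, W=0) weight 1/120
  … 62 more
Group by U:
  weight(U=0) = 1/10
  weight(U=1) = 1/20
  weight(U=2) = 3/20
  weight(U=3) = 1/20
Total weight = 1/10 + 1/20 + 3/20 + 1/20 = 7/20
P(U=0 | obs) = 1/10 / 7/20 = 2/7
P(U=1 | obs) = 1/20 / 7/20 = 1/7
P(U=2 | obs) = 3/20 / 7/20 = 3/7
P(U=3 | obs) = 1/20 / 7/20 = 1/7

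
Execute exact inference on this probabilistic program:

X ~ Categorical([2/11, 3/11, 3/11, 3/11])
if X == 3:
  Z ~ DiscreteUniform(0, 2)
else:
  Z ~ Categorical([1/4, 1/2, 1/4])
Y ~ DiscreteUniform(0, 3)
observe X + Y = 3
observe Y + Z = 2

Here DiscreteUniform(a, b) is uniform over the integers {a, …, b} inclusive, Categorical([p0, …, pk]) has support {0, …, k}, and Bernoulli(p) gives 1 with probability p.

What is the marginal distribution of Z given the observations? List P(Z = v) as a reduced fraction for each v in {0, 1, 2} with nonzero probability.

Enumerate traces; 3 have nonzero weight after conditioning:
  (X=1, Z=0, Y=2) weight 3/176
  (X=2, Z=1, Y=1) weight 3/88
  (X=3, Z=2, Y=0) weight 1/44
Group by Z:
  weight(Z=0) = 3/176
  weight(Z=1) = 3/88
  weight(Z=2) = 1/44
Total weight = 3/176 + 3/88 + 1/44 = 13/176
P(Z=0 | obs) = 3/176 / 13/176 = 3/13
P(Z=1 | obs) = 3/88 / 13/176 = 6/13
P(Z=2 | obs) = 1/44 / 13/176 = 4/13

P(Z=0) = 3/13, P(Z=1) = 6/13, P(Z=2) = 4/13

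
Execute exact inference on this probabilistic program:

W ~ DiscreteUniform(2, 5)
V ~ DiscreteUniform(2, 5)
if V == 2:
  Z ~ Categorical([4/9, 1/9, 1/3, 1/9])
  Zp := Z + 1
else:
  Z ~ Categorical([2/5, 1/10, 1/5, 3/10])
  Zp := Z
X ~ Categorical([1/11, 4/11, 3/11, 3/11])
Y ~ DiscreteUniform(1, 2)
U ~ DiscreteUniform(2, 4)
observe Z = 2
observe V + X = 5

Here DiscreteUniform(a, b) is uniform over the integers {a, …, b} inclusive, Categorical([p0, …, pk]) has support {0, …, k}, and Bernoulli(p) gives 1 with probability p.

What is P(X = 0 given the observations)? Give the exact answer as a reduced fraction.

Enumerate traces; 96 have nonzero weight after conditioning:
  (W=2, V=2, Z=2, X=3, Y=1, U=2) weight 1/1056
  (W=2, V=2, Z=2, X=3, Y=1, U=3) weight 1/1056
  (W=2, V=2, Z=2, X=3, Y=1, U=4) weight 1/1056
  (W=2, V=2, Z=2, X=3, Y=2, U=2) weight 1/1056
  (W=2, V=2, Z=2, X=3, Y=2, U=3) weight 1/1056
  (W=2, V=2, Z=2, X=3, Y=2, U=4) weight 1/1056
  (W=2, V=3, Z=2, X=2, Y=1, U=2) weight 1/1760
  (W=2, V=3, Z=2, X=2, Y=1, U=3) weight 1/1760
  (W=2, V=4, Z=2, X=1, Y=1, U=2) weight 1/1320
  (W=2, V=5, Z=2, X=0, Y=1, U=2) weight 1/5280
  … 86 more
Group by X:
  weight(X=0) = 1/220
  weight(X=1) = 1/55
  weight(X=2) = 3/220
  weight(X=3) = 1/44
Total weight = 1/220 + 1/55 + 3/220 + 1/44 = 13/220
P(X=0 | obs) = 1/220 / 13/220 = 1/13
P(X=1 | obs) = 1/55 / 13/220 = 4/13
P(X=2 | obs) = 3/220 / 13/220 = 3/13
P(X=3 | obs) = 1/44 / 13/220 = 5/13

P(X = 0 | obs) = 1/13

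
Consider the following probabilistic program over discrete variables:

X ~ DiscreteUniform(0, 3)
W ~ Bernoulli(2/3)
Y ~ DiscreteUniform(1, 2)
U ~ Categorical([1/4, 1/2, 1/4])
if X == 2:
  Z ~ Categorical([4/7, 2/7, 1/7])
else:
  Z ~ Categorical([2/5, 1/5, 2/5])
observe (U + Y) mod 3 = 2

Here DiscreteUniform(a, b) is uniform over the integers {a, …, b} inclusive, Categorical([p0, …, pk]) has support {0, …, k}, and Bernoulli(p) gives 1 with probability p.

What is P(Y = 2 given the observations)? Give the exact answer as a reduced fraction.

Enumerate traces; 48 have nonzero weight after conditioning:
  (X=0, W=0, Y=1, U=1, Z=0) weight 1/120
  (X=0, W=0, Y=1, U=1, Z=1) weight 1/240
  (X=0, W=0, Y=1, U=1, Z=2) weight 1/120
  (X=0, W=0, Y=2, U=0, Z=0) weight 1/240
  (X=0, W=0, Y=2, U=0, Z=1) weight 1/480
  (X=0, W=0, Y=2, U=0, Z=2) weight 1/240
  (X=0, W=1, Y=1, U=1, Z=0) weight 1/60
  (X=0, W=1, Y=1, U=1, Z=1) weight 1/120
  … 40 more
Group by Y:
  weight(Y=1) = 1/4
  weight(Y=2) = 1/8
Total weight = 1/4 + 1/8 = 3/8
P(Y=1 | obs) = 1/4 / 3/8 = 2/3
P(Y=2 | obs) = 1/8 / 3/8 = 1/3

P(Y = 2 | obs) = 1/3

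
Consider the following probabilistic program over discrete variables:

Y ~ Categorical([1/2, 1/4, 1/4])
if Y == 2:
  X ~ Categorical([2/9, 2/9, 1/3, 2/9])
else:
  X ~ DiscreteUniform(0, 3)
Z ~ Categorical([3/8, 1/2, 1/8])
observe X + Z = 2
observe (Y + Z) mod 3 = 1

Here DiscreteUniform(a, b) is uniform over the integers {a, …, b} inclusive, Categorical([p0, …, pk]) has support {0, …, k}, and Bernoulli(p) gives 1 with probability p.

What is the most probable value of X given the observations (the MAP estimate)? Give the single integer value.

Enumerate traces; 3 have nonzero weight after conditioning:
  (Y=0, X=1, Z=1) weight 1/16
  (Y=1, X=2, Z=0) weight 3/128
  (Y=2, X=0, Z=2) weight 1/144
Group by X:
  weight(X=0) = 1/144
  weight(X=1) = 1/16
  weight(X=2) = 3/128
Total weight = 1/144 + 1/16 + 3/128 = 107/1152
P(X=0 | obs) = 1/144 / 107/1152 = 8/107
P(X=1 | obs) = 1/16 / 107/1152 = 72/107
P(X=2 | obs) = 3/128 / 107/1152 = 27/107
argmax = 1

argmax_v P(X = v | obs) = 1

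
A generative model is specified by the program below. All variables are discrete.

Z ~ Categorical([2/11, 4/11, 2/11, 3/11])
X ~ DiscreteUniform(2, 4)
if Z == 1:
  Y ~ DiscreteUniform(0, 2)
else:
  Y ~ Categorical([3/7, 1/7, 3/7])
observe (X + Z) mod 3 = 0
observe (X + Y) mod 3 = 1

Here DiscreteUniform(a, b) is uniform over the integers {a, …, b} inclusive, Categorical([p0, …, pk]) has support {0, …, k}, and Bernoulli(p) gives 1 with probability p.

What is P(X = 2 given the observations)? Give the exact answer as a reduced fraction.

P(X = 2 | obs) = 28/61

Enumerate traces; 4 have nonzero weight after conditioning:
  (Z=0, X=3, Y=1) weight 2/231
  (Z=1, X=2, Y=2) weight 4/99
  (Z=2, X=4, Y=0) weight 2/77
  (Z=3, X=3, Y=1) weight 1/77
Group by X:
  weight(X=2) = 4/99
  weight(X=3) = 5/231
  weight(X=4) = 2/77
Total weight = 4/99 + 5/231 + 2/77 = 61/693
P(X=2 | obs) = 4/99 / 61/693 = 28/61
P(X=3 | obs) = 5/231 / 61/693 = 15/61
P(X=4 | obs) = 2/77 / 61/693 = 18/61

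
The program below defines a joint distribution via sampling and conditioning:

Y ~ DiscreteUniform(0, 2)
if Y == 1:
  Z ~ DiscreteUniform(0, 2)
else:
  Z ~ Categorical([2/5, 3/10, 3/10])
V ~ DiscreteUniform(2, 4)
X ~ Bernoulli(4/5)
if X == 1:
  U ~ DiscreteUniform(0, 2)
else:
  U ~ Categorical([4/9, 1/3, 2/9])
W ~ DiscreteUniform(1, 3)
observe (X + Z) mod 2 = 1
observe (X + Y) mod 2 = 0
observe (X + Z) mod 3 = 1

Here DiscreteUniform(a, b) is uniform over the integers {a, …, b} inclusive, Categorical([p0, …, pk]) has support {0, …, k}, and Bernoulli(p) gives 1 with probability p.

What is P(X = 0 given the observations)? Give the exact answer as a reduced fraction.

P(X = 0 | obs) = 9/29

Enumerate traces; 81 have nonzero weight after conditioning:
  (Y=0, Z=1, V=2, X=0, U=0, W=1) weight 2/2025
  (Y=0, Z=1, V=2, X=0, U=0, W=2) weight 2/2025
  (Y=0, Z=1, V=2, X=0, U=0, W=3) weight 2/2025
  (Y=0, Z=1, V=2, X=0, U=1, W=1) weight 1/1350
  (Y=0, Z=1, V=2, X=0, U=1, W=2) weight 1/1350
  (Y=0, Z=1, V=2, X=0, U=1, W=3) weight 1/1350
  (Y=0, Z=1, V=2, X=0, U=2, W=1) weight 1/2025
  (Y=0, Z=1, V=2, X=0, U=2, W=2) weight 1/2025
  (Y=1, Z=0, V=2, X=1, U=0, W=1) weight 4/1215
  … 72 more
Group by X:
  weight(X=0) = 1/25
  weight(X=1) = 4/45
Total weight = 1/25 + 4/45 = 29/225
P(X=0 | obs) = 1/25 / 29/225 = 9/29
P(X=1 | obs) = 4/45 / 29/225 = 20/29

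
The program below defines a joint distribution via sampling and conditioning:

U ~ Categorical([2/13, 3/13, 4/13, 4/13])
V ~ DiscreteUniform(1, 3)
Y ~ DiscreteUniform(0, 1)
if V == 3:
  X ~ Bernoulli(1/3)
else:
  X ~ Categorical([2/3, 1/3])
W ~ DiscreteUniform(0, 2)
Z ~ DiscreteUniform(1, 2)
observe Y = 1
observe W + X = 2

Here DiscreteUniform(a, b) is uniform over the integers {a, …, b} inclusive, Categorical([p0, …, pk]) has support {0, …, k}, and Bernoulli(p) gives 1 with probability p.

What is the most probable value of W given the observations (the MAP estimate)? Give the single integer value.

argmax_v P(W = v | obs) = 2

Enumerate traces; 48 have nonzero weight after conditioning:
  (U=0, V=1, Y=1, X=0, W=2, Z=1) weight 1/351
  (U=0, V=1, Y=1, X=0, W=2, Z=2) weight 1/351
  (U=0, V=1, Y=1, X=1, W=1, Z=1) weight 1/702
  (U=0, V=1, Y=1, X=1, W=1, Z=2) weight 1/702
  (U=0, V=2, Y=1, X=0, W=2, Z=1) weight 1/351
  (U=0, V=2, Y=1, X=0, W=2, Z=2) weight 1/351
  (U=0, V=2, Y=1, X=1, W=1, Z=1) weight 1/702
  (U=0, V=2, Y=1, X=1, W=1, Z=2) weight 1/702
  … 40 more
Group by W:
  weight(W=1) = 1/18
  weight(W=2) = 1/9
Total weight = 1/18 + 1/9 = 1/6
P(W=1 | obs) = 1/18 / 1/6 = 1/3
P(W=2 | obs) = 1/9 / 1/6 = 2/3
argmax = 2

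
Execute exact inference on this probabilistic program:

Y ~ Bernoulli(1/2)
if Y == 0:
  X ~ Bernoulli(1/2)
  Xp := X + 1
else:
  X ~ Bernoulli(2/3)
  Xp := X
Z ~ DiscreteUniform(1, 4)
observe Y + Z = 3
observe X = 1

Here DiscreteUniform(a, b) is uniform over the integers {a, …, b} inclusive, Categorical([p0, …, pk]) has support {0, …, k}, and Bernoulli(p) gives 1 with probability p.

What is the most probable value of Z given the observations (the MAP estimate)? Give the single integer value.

argmax_v P(Z = v | obs) = 2

Enumerate traces; 2 have nonzero weight after conditioning:
  (Y=0, X=1, Z=3) weight 1/16
  (Y=1, X=1, Z=2) weight 1/12
Group by Z:
  weight(Z=2) = 1/12
  weight(Z=3) = 1/16
Total weight = 1/12 + 1/16 = 7/48
P(Z=2 | obs) = 1/12 / 7/48 = 4/7
P(Z=3 | obs) = 1/16 / 7/48 = 3/7
argmax = 2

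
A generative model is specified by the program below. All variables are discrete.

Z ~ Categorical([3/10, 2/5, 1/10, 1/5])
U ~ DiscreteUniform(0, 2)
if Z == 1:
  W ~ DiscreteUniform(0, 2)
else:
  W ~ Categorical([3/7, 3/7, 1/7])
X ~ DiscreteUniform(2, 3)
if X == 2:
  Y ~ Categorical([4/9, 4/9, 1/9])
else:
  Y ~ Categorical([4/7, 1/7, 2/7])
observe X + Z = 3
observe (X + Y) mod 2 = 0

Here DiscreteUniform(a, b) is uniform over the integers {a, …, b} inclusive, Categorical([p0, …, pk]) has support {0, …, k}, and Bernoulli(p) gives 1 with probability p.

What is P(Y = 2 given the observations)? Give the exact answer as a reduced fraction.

Enumerate traces; 27 have nonzero weight after conditioning:
  (Z=0, U=0, W=0, X=3, Y=1) weight 3/980
  (Z=0, U=0, W=1, X=3, Y=1) weight 3/980
  (Z=0, U=0, W=2, X=3, Y=1) weight 1/980
  (Z=0, U=1, W=0, X=3, Y=1) weight 3/980
  (Z=0, U=1, W=1, X=3, Y=1) weight 3/980
  (Z=0, U=1, W=2, X=3, Y=1) weight 1/980
  (Z=0, U=2, W=0, X=3, Y=1) weight 3/980
  (Z=0, U=2, W=1, X=3, Y=1) weight 3/980
  (Z=1, U=0, W=0, X=2, Y=0) weight 4/405
  (Z=1, U=0, W=0, X=2, Y=2) weight 1/405
  … 17 more
Group by Y:
  weight(Y=0) = 4/45
  weight(Y=1) = 3/140
  weight(Y=2) = 1/45
Total weight = 4/45 + 3/140 + 1/45 = 167/1260
P(Y=0 | obs) = 4/45 / 167/1260 = 112/167
P(Y=1 | obs) = 3/140 / 167/1260 = 27/167
P(Y=2 | obs) = 1/45 / 167/1260 = 28/167

P(Y = 2 | obs) = 28/167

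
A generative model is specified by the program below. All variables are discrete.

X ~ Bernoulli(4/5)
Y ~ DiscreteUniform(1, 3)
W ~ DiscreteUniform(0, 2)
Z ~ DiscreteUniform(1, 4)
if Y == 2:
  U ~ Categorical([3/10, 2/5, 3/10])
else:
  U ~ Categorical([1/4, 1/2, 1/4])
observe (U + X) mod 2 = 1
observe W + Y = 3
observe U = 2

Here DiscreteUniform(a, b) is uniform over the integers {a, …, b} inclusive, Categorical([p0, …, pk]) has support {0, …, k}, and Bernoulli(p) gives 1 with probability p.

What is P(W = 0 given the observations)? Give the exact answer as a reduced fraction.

P(W = 0 | obs) = 5/16

Enumerate traces; 12 have nonzero weight after conditioning:
  (X=1, Y=1, W=2, Z=1, U=2) weight 1/180
  (X=1, Y=1, W=2, Z=2, U=2) weight 1/180
  (X=1, Y=1, W=2, Z=3, U=2) weight 1/180
  (X=1, Y=1, W=2, Z=4, U=2) weight 1/180
  (X=1, Y=2, W=1, Z=1, U=2) weight 1/150
  (X=1, Y=2, W=1, Z=2, U=2) weight 1/150
  (X=1, Y=2, W=1, Z=3, U=2) weight 1/150
  (X=1, Y=2, W=1, Z=4, U=2) weight 1/150
  (X=1, Y=3, W=0, Z=1, U=2) weight 1/180
  … 3 more
Group by W:
  weight(W=0) = 1/45
  weight(W=1) = 2/75
  weight(W=2) = 1/45
Total weight = 1/45 + 2/75 + 1/45 = 16/225
P(W=0 | obs) = 1/45 / 16/225 = 5/16
P(W=1 | obs) = 2/75 / 16/225 = 3/8
P(W=2 | obs) = 1/45 / 16/225 = 5/16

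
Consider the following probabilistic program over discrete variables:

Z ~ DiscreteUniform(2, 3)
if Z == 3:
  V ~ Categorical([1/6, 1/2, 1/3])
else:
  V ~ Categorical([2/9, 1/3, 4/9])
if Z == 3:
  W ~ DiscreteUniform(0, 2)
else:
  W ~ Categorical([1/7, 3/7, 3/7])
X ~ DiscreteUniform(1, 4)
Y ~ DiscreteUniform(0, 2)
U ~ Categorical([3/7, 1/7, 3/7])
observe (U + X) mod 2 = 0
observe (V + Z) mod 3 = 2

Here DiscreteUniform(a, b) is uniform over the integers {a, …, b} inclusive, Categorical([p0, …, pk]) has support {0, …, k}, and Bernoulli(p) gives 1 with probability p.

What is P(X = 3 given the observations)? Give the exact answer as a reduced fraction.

P(X = 3 | obs) = 1/14

Enumerate traces; 108 have nonzero weight after conditioning:
  (Z=2, V=0, W=0, X=1, Y=0, U=1) weight 1/5292
  (Z=2, V=0, W=0, X=1, Y=1, U=1) weight 1/5292
  (Z=2, V=0, W=0, X=1, Y=2, U=1) weight 1/5292
  (Z=2, V=0, W=0, X=2, Y=0, U=0) weight 1/1764
  (Z=2, V=0, W=0, X=2, Y=0, U=2) weight 1/1764
  (Z=2, V=0, W=0, X=2, Y=1, U=0) weight 1/1764
  (Z=2, V=0, W=0, X=2, Y=1, U=2) weight 1/1764
  (Z=2, V=0, W=0, X=2, Y=2, U=0) weight 1/1764
  (Z=2, V=0, W=0, X=3, Y=0, U=1) weight 1/5292
  (Z=2, V=0, W=0, X=4, Y=0, U=0) weight 1/1764
  … 98 more
Group by X:
  weight(X=1) = 5/504
  weight(X=2) = 5/84
  weight(X=3) = 5/504
  weight(X=4) = 5/84
Total weight = 5/504 + 5/84 + 5/504 + 5/84 = 5/36
P(X=1 | obs) = 5/504 / 5/36 = 1/14
P(X=2 | obs) = 5/84 / 5/36 = 3/7
P(X=3 | obs) = 5/504 / 5/36 = 1/14
P(X=4 | obs) = 5/84 / 5/36 = 3/7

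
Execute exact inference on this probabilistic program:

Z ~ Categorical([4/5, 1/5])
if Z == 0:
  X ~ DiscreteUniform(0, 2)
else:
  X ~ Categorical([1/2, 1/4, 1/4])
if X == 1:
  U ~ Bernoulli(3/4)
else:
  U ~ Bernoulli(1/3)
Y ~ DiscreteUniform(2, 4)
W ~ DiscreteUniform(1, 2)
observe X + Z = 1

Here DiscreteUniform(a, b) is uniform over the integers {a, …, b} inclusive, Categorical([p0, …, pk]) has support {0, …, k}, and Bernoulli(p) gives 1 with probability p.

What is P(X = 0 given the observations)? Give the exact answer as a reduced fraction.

P(X = 0 | obs) = 3/11

Enumerate traces; 24 have nonzero weight after conditioning:
  (Z=0, X=1, U=0, Y=2, W=1) weight 1/90
  (Z=0, X=1, U=0, Y=2, W=2) weight 1/90
  (Z=0, X=1, U=0, Y=3, W=1) weight 1/90
  (Z=0, X=1, U=0, Y=3, W=2) weight 1/90
  (Z=0, X=1, U=0, Y=4, W=1) weight 1/90
  (Z=0, X=1, U=0, Y=4, W=2) weight 1/90
  (Z=0, X=1, U=1, Y=2, W=1) weight 1/30
  (Z=0, X=1, U=1, Y=2, W=2) weight 1/30
  (Z=1, X=0, U=0, Y=2, W=1) weight 1/90
  … 15 more
Group by X:
  weight(X=0) = 1/10
  weight(X=1) = 4/15
Total weight = 1/10 + 4/15 = 11/30
P(X=0 | obs) = 1/10 / 11/30 = 3/11
P(X=1 | obs) = 4/15 / 11/30 = 8/11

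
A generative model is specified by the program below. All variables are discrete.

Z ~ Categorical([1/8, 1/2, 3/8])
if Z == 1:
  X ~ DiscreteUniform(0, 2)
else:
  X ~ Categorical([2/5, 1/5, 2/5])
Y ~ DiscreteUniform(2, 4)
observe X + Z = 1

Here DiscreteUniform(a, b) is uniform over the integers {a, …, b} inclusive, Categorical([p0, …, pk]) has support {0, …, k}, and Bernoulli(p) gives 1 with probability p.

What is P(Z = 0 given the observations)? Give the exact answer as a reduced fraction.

P(Z = 0 | obs) = 3/23

Enumerate traces; 6 have nonzero weight after conditioning:
  (Z=0, X=1, Y=2) weight 1/120
  (Z=0, X=1, Y=3) weight 1/120
  (Z=0, X=1, Y=4) weight 1/120
  (Z=1, X=0, Y=2) weight 1/18
  (Z=1, X=0, Y=3) weight 1/18
  (Z=1, X=0, Y=4) weight 1/18
Group by Z:
  weight(Z=0) = 1/40
  weight(Z=1) = 1/6
Total weight = 1/40 + 1/6 = 23/120
P(Z=0 | obs) = 1/40 / 23/120 = 3/23
P(Z=1 | obs) = 1/6 / 23/120 = 20/23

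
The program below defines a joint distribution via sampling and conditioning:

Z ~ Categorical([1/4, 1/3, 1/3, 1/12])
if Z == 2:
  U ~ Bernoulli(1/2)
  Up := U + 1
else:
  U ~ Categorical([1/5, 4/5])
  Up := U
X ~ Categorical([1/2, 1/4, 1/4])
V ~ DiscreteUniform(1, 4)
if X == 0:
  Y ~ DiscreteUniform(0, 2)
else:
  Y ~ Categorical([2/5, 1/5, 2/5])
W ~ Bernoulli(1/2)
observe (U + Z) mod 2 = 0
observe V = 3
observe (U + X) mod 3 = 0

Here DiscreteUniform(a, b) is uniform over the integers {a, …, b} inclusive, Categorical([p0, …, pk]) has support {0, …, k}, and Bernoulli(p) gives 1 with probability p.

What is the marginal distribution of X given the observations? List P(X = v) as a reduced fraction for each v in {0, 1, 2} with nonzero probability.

Enumerate traces; 24 have nonzero weight after conditioning:
  (Z=0, U=0, X=0, V=3, Y=0, W=0) weight 1/960
  (Z=0, U=0, X=0, V=3, Y=0, W=1) weight 1/960
  (Z=0, U=0, X=0, V=3, Y=1, W=0) weight 1/960
  (Z=0, U=0, X=0, V=3, Y=1, W=1) weight 1/960
  (Z=0, U=0, X=0, V=3, Y=2, W=0) weight 1/960
  (Z=0, U=0, X=0, V=3, Y=2, W=1) weight 1/960
  (Z=1, U=1, X=2, V=3, Y=0, W=0) weight 1/300
  (Z=1, U=1, X=2, V=3, Y=0, W=1) weight 1/300
  … 16 more
Group by X:
  weight(X=0) = 13/480
  weight(X=2) = 1/48
Total weight = 13/480 + 1/48 = 23/480
P(X=0 | obs) = 13/480 / 23/480 = 13/23
P(X=2 | obs) = 1/48 / 23/480 = 10/23

P(X=0) = 13/23, P(X=2) = 10/23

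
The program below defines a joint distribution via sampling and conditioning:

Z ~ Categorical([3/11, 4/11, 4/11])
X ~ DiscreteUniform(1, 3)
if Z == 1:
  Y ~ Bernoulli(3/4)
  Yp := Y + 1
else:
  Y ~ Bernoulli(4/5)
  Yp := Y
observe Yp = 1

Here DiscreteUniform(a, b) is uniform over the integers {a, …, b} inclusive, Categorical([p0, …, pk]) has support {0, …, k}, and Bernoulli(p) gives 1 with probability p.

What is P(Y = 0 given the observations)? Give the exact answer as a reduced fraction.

Enumerate traces; 9 have nonzero weight after conditioning:
  (Z=0, X=1, Y=1) weight 4/55
  (Z=0, X=2, Y=1) weight 4/55
  (Z=0, X=3, Y=1) weight 4/55
  (Z=1, X=1, Y=0) weight 1/33
  (Z=1, X=2, Y=0) weight 1/33
  (Z=1, X=3, Y=0) weight 1/33
  (Z=2, X=1, Y=1) weight 16/165
  (Z=2, X=2, Y=1) weight 16/165
  … 1 more
Group by Y:
  weight(Y=0) = 1/11
  weight(Y=1) = 28/55
Total weight = 1/11 + 28/55 = 3/5
P(Y=0 | obs) = 1/11 / 3/5 = 5/33
P(Y=1 | obs) = 28/55 / 3/5 = 28/33

P(Y = 0 | obs) = 5/33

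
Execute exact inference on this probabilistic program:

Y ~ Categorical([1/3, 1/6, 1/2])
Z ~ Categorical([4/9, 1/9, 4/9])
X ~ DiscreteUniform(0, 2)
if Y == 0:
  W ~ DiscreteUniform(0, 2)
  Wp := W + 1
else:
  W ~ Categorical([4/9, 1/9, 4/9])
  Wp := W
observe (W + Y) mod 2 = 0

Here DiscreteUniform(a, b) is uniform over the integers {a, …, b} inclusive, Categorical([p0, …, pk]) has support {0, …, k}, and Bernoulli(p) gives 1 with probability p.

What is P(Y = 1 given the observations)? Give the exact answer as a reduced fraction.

Enumerate traces; 45 have nonzero weight after conditioning:
  (Y=0, Z=0, X=0, W=0) weight 4/243
  (Y=0, Z=0, X=0, W=2) weight 4/243
  (Y=0, Z=0, X=1, W=0) weight 4/243
  (Y=0, Z=0, X=1, W=2) weight 4/243
  (Y=0, Z=0, X=2, W=0) weight 4/243
  (Y=0, Z=0, X=2, W=2) weight 4/243
  (Y=0, Z=1, X=0, W=0) weight 1/243
  (Y=0, Z=1, X=0, W=2) weight 1/243
  (Y=1, Z=0, X=0, W=1) weight 2/729
  (Y=2, Z=0, X=0, W=0) weight 8/243
  … 35 more
Group by Y:
  weight(Y=0) = 2/9
  weight(Y=1) = 1/54
  weight(Y=2) = 4/9
Total weight = 2/9 + 1/54 + 4/9 = 37/54
P(Y=0 | obs) = 2/9 / 37/54 = 12/37
P(Y=1 | obs) = 1/54 / 37/54 = 1/37
P(Y=2 | obs) = 4/9 / 37/54 = 24/37

P(Y = 1 | obs) = 1/37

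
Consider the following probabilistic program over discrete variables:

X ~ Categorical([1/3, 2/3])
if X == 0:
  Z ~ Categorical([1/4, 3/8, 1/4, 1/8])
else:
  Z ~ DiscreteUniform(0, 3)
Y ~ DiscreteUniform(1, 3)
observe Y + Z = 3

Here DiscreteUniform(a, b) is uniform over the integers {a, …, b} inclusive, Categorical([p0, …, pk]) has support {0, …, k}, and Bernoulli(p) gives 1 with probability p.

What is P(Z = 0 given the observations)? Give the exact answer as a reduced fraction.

P(Z = 0 | obs) = 6/19

Enumerate traces; 6 have nonzero weight after conditioning:
  (X=0, Z=0, Y=3) weight 1/36
  (X=0, Z=1, Y=2) weight 1/24
  (X=0, Z=2, Y=1) weight 1/36
  (X=1, Z=0, Y=3) weight 1/18
  (X=1, Z=1, Y=2) weight 1/18
  (X=1, Z=2, Y=1) weight 1/18
Group by Z:
  weight(Z=0) = 1/12
  weight(Z=1) = 7/72
  weight(Z=2) = 1/12
Total weight = 1/12 + 7/72 + 1/12 = 19/72
P(Z=0 | obs) = 1/12 / 19/72 = 6/19
P(Z=1 | obs) = 7/72 / 19/72 = 7/19
P(Z=2 | obs) = 1/12 / 19/72 = 6/19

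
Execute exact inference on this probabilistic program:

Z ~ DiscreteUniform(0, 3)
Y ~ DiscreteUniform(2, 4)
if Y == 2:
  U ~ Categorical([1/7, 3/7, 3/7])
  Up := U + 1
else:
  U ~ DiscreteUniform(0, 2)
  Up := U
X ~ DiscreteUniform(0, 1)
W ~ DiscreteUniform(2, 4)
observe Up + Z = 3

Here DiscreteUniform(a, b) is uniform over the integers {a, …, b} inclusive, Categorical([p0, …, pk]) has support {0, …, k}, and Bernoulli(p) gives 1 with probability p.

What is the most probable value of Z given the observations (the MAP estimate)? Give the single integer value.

argmax_v P(Z = v | obs) = 1

Enumerate traces; 54 have nonzero weight after conditioning:
  (Z=0, Y=2, U=2, X=0, W=2) weight 1/168
  (Z=0, Y=2, U=2, X=0, W=3) weight 1/168
  (Z=0, Y=2, U=2, X=0, W=4) weight 1/168
  (Z=0, Y=2, U=2, X=1, W=2) weight 1/168
  (Z=0, Y=2, U=2, X=1, W=3) weight 1/168
  (Z=0, Y=2, U=2, X=1, W=4) weight 1/168
  (Z=1, Y=2, U=1, X=0, W=2) weight 1/168
  (Z=1, Y=2, U=1, X=0, W=3) weight 1/168
  (Z=2, Y=2, U=0, X=0, W=2) weight 1/504
  (Z=3, Y=3, U=0, X=0, W=2) weight 1/216
  … 44 more
Group by Z:
  weight(Z=0) = 1/28
  weight(Z=1) = 23/252
  weight(Z=2) = 17/252
  weight(Z=3) = 1/18
Total weight = 1/28 + 23/252 + 17/252 + 1/18 = 1/4
P(Z=0 | obs) = 1/28 / 1/4 = 1/7
P(Z=1 | obs) = 23/252 / 1/4 = 23/63
P(Z=2 | obs) = 17/252 / 1/4 = 17/63
P(Z=3 | obs) = 1/18 / 1/4 = 2/9
argmax = 1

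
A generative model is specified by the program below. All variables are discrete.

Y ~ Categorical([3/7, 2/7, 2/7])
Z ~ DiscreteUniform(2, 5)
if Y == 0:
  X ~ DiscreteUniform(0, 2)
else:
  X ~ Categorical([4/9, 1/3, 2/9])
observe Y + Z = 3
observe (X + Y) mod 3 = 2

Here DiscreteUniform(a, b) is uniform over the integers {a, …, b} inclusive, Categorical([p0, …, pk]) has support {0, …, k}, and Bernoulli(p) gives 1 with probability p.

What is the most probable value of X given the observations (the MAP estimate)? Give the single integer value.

argmax_v P(X = v | obs) = 2

Enumerate traces; 2 have nonzero weight after conditioning:
  (Y=0, Z=3, X=2) weight 1/28
  (Y=1, Z=2, X=1) weight 1/42
Group by X:
  weight(X=1) = 1/42
  weight(X=2) = 1/28
Total weight = 1/42 + 1/28 = 5/84
P(X=1 | obs) = 1/42 / 5/84 = 2/5
P(X=2 | obs) = 1/28 / 5/84 = 3/5
argmax = 2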